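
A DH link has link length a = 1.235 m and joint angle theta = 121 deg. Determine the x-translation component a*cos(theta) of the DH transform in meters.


a*cos(theta) = 1.235*cos(121 deg) = -0.6361

-0.6361 m


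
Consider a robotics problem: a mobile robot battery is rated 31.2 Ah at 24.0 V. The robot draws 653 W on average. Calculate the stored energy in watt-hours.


E = capacity * V = 31.2*24.0 = 748.8000

748.8000 Wh


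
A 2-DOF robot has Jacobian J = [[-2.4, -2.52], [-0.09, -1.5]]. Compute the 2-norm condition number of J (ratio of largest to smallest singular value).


JJ^T eigenvalues: trace(JJ^T) = 14.3685, det(JJ^T) = det(J)^2 = 11.37847824
s_max^2 = (14.3685 + sqrt(160.93987929))/2 = 13.52735412
s_min^2 = (14.3685 - sqrt(160.93987929))/2 = 0.84114588
kappa = s_max/s_min = sqrt(13.52735412/0.84114588) = 4.0102

4.0102


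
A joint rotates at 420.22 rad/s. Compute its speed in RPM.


RPM = 420.22 * 60/(2*pi) = 4012.8054

4012.8054 RPM


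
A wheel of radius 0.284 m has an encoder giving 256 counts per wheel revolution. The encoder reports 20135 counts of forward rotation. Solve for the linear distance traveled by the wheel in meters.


revs = 20135/256 = 78.652344
d = revs * 2*pi*r = 78.652344 * 2*pi*0.284 = 140.3492

140.3492 m


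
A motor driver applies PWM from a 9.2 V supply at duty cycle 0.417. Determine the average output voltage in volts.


V_avg = V_supply * D = 9.2*0.417 = 3.8364

3.8364 V


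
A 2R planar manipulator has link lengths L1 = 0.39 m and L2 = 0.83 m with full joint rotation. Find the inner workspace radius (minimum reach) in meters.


r_min = |L1 - L2| = |0.39 - 0.83| = 0.4400

0.4400 m


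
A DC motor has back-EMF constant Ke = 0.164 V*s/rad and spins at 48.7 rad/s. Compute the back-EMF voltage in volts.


V_emf = Ke * omega = 0.164*48.7 = 7.9868

7.9868 V


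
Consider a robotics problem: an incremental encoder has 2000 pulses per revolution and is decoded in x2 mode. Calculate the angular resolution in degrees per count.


resolution = 360 / (PPR * 2) = 360 / 4000 = 0.0900

0.0900 degrees


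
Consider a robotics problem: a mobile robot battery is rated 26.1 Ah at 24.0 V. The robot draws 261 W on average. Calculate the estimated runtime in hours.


E = 26.1*24.0 = 626.4000 Wh
t = E/P = 626.4000/261 = 2.4000

2.4000 hours


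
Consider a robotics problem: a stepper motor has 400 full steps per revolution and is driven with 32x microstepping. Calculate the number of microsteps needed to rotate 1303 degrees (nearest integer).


step_size = 360/(400*32) = 360/12800 = 0.028125 deg
n = 1303/(360/12800) = 1303*12800/360 = 46328.8889 -> 46329

46329 steps


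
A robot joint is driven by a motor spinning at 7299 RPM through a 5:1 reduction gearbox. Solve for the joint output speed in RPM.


omega_joint = omega_motor / N = 7299 / 5 = 1459.8000

1459.8000 RPM


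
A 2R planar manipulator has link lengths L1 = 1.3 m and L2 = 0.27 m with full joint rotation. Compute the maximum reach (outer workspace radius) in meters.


r_max = L1 + L2 = 1.3 + 0.27 = 1.5700

1.5700 m


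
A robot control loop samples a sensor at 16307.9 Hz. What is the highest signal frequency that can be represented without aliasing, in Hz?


f_max = f_s/2 = 16307.9/2 = 8153.9500

8153.9500 Hz


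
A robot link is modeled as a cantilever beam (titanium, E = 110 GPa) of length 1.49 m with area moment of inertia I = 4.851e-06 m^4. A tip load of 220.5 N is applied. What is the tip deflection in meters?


delta = F*L^3/(3*E*I) = 220.5*1.49^3/(3*1.100e+11*4.851e-06)
      = 729.4027545/1600830 = 4.5564e-04

4.5564e-04 m


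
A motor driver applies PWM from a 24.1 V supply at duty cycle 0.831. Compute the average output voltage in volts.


V_avg = V_supply * D = 24.1*0.831 = 20.0271

20.0271 V


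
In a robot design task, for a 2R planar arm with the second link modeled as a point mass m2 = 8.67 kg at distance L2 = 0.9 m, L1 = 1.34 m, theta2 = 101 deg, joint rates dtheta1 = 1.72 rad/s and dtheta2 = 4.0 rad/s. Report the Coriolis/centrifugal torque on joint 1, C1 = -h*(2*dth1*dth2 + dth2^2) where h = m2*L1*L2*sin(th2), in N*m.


h = m2*L1*L2*sin(th2) = 8.67*1.34*0.9*sin(101 deg) = 10.263913
C1 = -h*(2*1.72*4.0 + 4.0^2) = -10.263913*29.7600 = -305.4541

-305.4541 N*m


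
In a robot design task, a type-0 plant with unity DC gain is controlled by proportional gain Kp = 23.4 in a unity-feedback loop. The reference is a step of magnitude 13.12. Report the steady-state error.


e_ss = R/(1 + Kp) = 13.12/(1 + 23.4) = 13.12/24.4000 = 0.5377

0.5377


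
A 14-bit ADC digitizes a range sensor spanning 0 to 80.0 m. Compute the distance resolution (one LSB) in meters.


res = range / 2^n = 80.0/2^14 = 80.0/16384 = 0.0049

0.0049 m


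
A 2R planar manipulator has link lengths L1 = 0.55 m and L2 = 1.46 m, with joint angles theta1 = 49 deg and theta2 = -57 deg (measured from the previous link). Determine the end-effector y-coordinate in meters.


y = L1*sin(th1) + L2*sin(th1+th2) = 0.55*sin(49 deg) + 1.46*sin(-8 deg) = 0.2119

0.2119 m


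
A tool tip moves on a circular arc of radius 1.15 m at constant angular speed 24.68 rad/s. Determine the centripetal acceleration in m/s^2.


a_c = omega^2 * r = 24.68^2 * 1.15 = 700.4678

700.4678 m/s^2


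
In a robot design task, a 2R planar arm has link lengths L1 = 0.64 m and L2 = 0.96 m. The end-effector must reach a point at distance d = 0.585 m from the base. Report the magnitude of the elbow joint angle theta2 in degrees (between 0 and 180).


cos(th2) = (d^2 - L1^2 - L2^2)/(2*L1*L2) = (0.585^2 - 0.64^2 - 0.96^2)/(2*0.64*0.96) = -0.80482992
th2 = acos(-0.80482992) = 143.5938 deg

143.5938 degrees


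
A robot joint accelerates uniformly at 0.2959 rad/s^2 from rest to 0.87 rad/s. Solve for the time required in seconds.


t = delta_omega / alpha = 0.87 / 0.2959 = 2.9402

2.9402 s


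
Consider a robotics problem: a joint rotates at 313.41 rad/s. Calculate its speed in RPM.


RPM = 313.41 * 60/(2*pi) = 2992.8450

2992.8450 RPM


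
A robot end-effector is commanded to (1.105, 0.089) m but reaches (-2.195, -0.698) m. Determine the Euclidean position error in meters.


dx = -2.195 - (1.105) = -3.3000, dy = -0.698 - (0.089) = -0.7870
err = sqrt(10.890000 + 0.619369) = 3.3925

3.3925 m


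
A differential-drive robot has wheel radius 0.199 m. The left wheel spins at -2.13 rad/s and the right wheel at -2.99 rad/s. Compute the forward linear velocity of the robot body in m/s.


v = r*(wR + wL)/2 = 0.199*(-2.99 + -2.13)/2 = -0.5094

-0.5094 m/s


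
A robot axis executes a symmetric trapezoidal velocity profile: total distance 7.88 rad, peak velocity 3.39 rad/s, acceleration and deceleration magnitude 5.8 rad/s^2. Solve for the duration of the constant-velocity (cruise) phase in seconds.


t_acc = v/a = 0.584483 s, d_acc = v^2/(2a) = 0.990698 rad each
d_cruise = 7.88 - 2*0.990698 = 5.898604 rad
t_cruise = d_cruise/v = 5.898604/3.39 = 1.7400

1.7400 s


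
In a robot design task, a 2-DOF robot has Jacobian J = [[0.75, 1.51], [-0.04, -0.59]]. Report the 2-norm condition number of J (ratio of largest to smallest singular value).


JJ^T eigenvalues: trace(JJ^T) = 3.1923, det(JJ^T) = det(J)^2 = 0.14600041
s_max^2 = (3.1923 + sqrt(9.60677765))/2 = 3.14589011
s_min^2 = (3.1923 - sqrt(9.60677765))/2 = 0.04640989
kappa = s_max/s_min = sqrt(3.14589011/0.04640989) = 8.2332

8.2332


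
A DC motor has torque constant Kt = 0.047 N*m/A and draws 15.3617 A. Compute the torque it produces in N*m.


tau = Kt * I = 0.047*15.3617 = 0.7220

0.7220 N*m


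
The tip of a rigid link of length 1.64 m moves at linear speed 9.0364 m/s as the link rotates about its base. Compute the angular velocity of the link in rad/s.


omega = v / L = 9.0364 / 1.64 = 5.5100

5.5100 rad/s


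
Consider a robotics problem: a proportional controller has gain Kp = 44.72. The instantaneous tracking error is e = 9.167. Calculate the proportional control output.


u_P = Kp * e = 44.72 * 9.167 = 409.9482

409.9482


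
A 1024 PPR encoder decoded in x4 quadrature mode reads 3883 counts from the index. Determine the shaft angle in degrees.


angle = counts * 360 / (PPR*4) = 3883 * 360 / 4096 = 341.2793

341.2793 degrees


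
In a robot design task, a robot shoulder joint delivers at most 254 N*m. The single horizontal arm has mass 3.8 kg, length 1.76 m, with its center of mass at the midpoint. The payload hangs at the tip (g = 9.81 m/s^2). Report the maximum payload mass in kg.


tau_arm = m_arm*g*(L/2) = 3.8*9.81*1.76/2 = 32.8046 N*m
tau_payload = tau_max - tau_arm = 254 - 32.8046 = 221.1954
m_payload = tau_payload / (g*L) = 221.1954 / (9.81*1.76) = 12.8113

12.8113 kg


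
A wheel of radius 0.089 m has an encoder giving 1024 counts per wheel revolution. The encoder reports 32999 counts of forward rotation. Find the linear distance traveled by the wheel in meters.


revs = 32999/1024 = 32.225586
d = revs * 2*pi*r = 32.225586 * 2*pi*0.089 = 18.0207

18.0207 m


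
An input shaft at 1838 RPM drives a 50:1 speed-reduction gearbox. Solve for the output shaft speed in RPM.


omega_out = omega_in / N = 1838 / 50 = 36.7600

36.7600 RPM


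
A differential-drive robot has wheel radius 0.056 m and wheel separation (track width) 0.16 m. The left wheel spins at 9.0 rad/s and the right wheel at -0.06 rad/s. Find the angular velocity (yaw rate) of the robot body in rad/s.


omega = r*(wR - wL)/L = 0.056*(-0.06 - (9.0))/0.16 = -3.1710

-3.1710 rad/s


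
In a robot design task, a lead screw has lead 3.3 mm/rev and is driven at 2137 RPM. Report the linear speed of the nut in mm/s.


v = lead * (RPM/60) = 3.3*2137/60 = 117.5350

117.5350 mm/s


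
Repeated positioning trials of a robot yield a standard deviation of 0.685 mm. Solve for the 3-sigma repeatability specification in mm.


repeatability = 3*sigma = 3*0.685 = 2.0550

2.0550 mm


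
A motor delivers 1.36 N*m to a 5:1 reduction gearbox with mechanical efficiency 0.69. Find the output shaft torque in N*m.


tau_out = tau_in * N * eta = 1.36 * 5 * 0.69 = 4.6920

4.6920 N*m


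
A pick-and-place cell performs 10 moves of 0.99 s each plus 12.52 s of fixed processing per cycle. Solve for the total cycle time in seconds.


T = 10*0.99 + 12.52 = 22.4200

22.4200 s


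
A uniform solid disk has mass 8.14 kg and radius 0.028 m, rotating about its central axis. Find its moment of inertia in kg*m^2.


I = (1/2)*m*R^2 = 0.5*8.14*0.028^2 = 0.0032

0.0032 kg*m^2


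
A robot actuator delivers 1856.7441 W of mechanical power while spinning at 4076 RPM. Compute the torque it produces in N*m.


omega = 4076 * 2*pi/60 = 426.837722 rad/s
tau = P / omega = 1856.7441 / 426.837722 = 4.3500

4.3500 N*m


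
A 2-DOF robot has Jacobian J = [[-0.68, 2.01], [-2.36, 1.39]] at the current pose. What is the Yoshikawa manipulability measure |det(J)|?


det(J) = -0.68*1.39 - (2.01)*(-2.36) = 3.7984
|det(J)| = 3.7984

3.7984


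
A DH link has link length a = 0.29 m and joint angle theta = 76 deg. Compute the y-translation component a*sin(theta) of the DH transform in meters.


a*sin(theta) = 0.29*sin(76 deg) = 0.2814

0.2814 m


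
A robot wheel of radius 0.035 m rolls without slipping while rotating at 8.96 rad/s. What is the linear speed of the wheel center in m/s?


v = omega * r = 8.96 * 0.035 = 0.3136

0.3136 m/s


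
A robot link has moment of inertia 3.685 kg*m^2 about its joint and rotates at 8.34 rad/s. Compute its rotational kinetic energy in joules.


KE = (1/2)*I*omega^2 = 0.5*3.685*8.34^2 = 128.1562

128.1562 J


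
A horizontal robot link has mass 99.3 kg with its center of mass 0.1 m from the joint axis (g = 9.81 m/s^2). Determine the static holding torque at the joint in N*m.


tau = m*g*L = 99.3 * 9.81 * 0.1 = 97.4133

97.4133 N*m


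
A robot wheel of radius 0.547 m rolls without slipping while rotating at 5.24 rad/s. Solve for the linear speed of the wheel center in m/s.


v = omega * r = 5.24 * 0.547 = 2.8663

2.8663 m/s


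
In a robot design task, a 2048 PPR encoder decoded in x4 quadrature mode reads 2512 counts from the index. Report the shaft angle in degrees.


angle = counts * 360 / (PPR*4) = 2512 * 360 / 8192 = 110.3906

110.3906 degrees


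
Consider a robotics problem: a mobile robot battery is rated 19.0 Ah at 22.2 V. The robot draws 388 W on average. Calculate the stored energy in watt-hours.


E = capacity * V = 19.0*22.2 = 421.8000

421.8000 Wh


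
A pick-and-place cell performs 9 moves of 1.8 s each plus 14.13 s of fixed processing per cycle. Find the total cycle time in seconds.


T = 9*1.8 + 14.13 = 30.3300

30.3300 s


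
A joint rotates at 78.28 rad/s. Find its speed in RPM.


RPM = 78.28 * 60/(2*pi) = 747.5189

747.5189 RPM


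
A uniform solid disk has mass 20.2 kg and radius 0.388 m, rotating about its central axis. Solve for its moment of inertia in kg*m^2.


I = (1/2)*m*R^2 = 0.5*20.2*0.388^2 = 1.5205

1.5205 kg*m^2


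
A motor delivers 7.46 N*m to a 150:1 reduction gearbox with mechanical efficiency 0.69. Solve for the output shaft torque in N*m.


tau_out = tau_in * N * eta = 7.46 * 150 * 0.69 = 772.1100

772.1100 N*m


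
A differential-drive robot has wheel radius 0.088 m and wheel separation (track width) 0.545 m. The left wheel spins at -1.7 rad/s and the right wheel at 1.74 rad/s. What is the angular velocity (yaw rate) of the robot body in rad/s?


omega = r*(wR - wL)/L = 0.088*(1.74 - (-1.7))/0.545 = 0.5554

0.5554 rad/s


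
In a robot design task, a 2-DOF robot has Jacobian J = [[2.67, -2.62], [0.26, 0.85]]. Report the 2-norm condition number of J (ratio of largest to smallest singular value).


JJ^T eigenvalues: trace(JJ^T) = 14.7834, det(JJ^T) = det(J)^2 = 8.70663049
s_max^2 = (14.7834 + sqrt(183.72239360))/2 = 14.16891170
s_min^2 = (14.7834 - sqrt(183.72239360))/2 = 0.61448830
kappa = s_max/s_min = sqrt(14.16891170/0.61448830) = 4.8019

4.8019


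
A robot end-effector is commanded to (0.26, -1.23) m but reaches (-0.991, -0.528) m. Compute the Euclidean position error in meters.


dx = -0.991 - (0.26) = -1.2510, dy = -0.528 - (-1.23) = 0.7020
err = sqrt(1.565001 + 0.492804) = 1.4345

1.4345 m


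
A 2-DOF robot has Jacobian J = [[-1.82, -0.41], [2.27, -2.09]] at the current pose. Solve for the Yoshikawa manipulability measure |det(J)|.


det(J) = -1.82*-2.09 - (-0.41)*(2.27) = 4.7345
|det(J)| = 4.7345

4.7345


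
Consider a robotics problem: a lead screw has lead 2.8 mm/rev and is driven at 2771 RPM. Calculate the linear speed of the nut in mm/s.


v = lead * (RPM/60) = 2.8*2771/60 = 129.3133

129.3133 mm/s


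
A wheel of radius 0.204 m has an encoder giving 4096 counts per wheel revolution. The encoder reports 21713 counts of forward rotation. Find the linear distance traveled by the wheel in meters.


revs = 21713/4096 = 5.301025
d = revs * 2*pi*r = 5.301025 * 2*pi*0.204 = 6.7947

6.7947 m


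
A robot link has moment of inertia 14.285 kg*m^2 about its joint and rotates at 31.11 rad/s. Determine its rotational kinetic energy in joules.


KE = (1/2)*I*omega^2 = 0.5*14.285*31.11^2 = 6912.7408

6912.7408 J


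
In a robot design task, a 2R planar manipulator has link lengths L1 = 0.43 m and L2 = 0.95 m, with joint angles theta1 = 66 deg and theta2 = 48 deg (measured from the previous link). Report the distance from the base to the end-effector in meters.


x = L1*cos(th1) + L2*cos(th1+th2) = -0.211503
y = L1*sin(th1) + L2*sin(th1+th2) = 1.260693
d = sqrt(x^2 + y^2) = sqrt(0.044734 + 1.589347) = 1.2783

1.2783 m


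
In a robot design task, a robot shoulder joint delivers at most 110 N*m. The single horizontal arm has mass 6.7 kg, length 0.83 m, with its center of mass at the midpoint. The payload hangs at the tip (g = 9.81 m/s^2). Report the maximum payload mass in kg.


tau_arm = m_arm*g*(L/2) = 6.7*9.81*0.83/2 = 27.2767 N*m
tau_payload = tau_max - tau_arm = 110 - 27.2767 = 82.7233
m_payload = tau_payload / (g*L) = 82.7233 / (9.81*0.83) = 10.1597

10.1597 kg


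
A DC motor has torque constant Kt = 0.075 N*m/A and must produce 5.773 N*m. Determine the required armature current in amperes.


I = tau / Kt = 5.773/0.075 = 76.9733

76.9733 A


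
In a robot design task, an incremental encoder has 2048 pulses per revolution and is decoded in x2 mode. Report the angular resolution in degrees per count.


resolution = 360 / (PPR * 2) = 360 / 4096 = 0.0879

0.0879 degrees


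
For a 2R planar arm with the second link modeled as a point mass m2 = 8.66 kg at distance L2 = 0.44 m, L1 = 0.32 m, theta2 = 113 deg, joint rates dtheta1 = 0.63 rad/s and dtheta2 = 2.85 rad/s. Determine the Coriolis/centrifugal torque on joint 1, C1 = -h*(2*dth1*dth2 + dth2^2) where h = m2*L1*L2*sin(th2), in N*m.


h = m2*L1*L2*sin(th2) = 8.66*0.32*0.44*sin(113 deg) = 1.122397
C1 = -h*(2*0.63*2.85 + 2.85^2) = -1.122397*11.7135 = -13.1472

-13.1472 N*m


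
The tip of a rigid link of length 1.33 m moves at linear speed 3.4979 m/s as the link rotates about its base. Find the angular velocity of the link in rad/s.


omega = v / L = 3.4979 / 1.33 = 2.6300

2.6300 rad/s


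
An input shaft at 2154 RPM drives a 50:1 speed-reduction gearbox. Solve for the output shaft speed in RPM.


omega_out = omega_in / N = 2154 / 50 = 43.0800

43.0800 RPM


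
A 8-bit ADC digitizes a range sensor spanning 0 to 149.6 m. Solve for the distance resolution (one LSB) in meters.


res = range / 2^n = 149.6/2^8 = 149.6/256 = 0.5844

0.5844 m


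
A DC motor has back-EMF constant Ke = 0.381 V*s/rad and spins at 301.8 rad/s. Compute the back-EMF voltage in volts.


V_emf = Ke * omega = 0.381*301.8 = 114.9858

114.9858 V


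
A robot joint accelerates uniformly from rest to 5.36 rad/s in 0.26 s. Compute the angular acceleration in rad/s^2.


alpha = delta_omega / t = 5.36 / 0.26 = 20.6154

20.6154 rad/s^2


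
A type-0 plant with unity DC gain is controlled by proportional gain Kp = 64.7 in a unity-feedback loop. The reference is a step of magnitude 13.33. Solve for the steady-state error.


e_ss = R/(1 + Kp) = 13.33/(1 + 64.7) = 13.33/65.7000 = 0.2029

0.2029


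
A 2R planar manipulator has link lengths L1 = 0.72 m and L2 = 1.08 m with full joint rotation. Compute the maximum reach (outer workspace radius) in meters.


r_max = L1 + L2 = 0.72 + 1.08 = 1.8000

1.8000 m


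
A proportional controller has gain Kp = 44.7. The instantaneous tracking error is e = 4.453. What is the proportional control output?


u_P = Kp * e = 44.7 * 4.453 = 199.0491

199.0491


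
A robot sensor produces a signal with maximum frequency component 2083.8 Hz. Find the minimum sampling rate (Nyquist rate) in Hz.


f_s,min = 2*f_max = 2*2083.8 = 4167.6000

4167.6000 Hz


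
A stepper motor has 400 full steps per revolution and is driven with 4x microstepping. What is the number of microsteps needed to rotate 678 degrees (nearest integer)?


step_size = 360/(400*4) = 360/1600 = 0.225000 deg
n = 678/(360/1600) = 678*1600/360 = 3013.3333 -> 3013

3013 steps


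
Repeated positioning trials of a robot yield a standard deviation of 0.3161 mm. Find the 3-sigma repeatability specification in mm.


repeatability = 3*sigma = 3*0.3161 = 0.9483

0.9483 mm


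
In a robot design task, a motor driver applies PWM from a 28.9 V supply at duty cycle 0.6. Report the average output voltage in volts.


V_avg = V_supply * D = 28.9*0.6 = 17.3400

17.3400 V


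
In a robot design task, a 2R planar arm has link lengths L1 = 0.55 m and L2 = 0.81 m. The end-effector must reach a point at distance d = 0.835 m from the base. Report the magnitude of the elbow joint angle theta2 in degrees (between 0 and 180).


cos(th2) = (d^2 - L1^2 - L2^2)/(2*L1*L2) = (0.835^2 - 0.55^2 - 0.81^2)/(2*0.55*0.81) = -0.29335017
th2 = acos(-0.29335017) = 107.0586 deg

107.0586 degrees


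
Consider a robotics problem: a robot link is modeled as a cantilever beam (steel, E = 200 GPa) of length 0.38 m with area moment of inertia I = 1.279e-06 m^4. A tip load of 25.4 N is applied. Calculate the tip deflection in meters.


delta = F*L^3/(3*E*I) = 25.4*0.38^3/(3*2.000e+11*1.279e-06)
      = 1.3937488/767400 = 1.8162e-06

1.8162e-06 m


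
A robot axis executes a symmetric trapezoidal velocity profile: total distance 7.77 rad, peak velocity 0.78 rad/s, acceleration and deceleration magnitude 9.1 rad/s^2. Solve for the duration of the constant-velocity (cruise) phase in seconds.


t_acc = v/a = 0.085714 s, d_acc = v^2/(2a) = 0.033429 rad each
d_cruise = 7.77 - 2*0.033429 = 7.703142 rad
t_cruise = d_cruise/v = 7.703142/0.78 = 9.8758

9.8758 s


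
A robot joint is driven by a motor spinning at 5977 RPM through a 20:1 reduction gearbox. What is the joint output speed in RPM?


omega_joint = omega_motor / N = 5977 / 20 = 298.8500

298.8500 RPM


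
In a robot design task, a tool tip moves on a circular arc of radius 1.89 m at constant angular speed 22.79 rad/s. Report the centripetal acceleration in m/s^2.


a_c = omega^2 * r = 22.79^2 * 1.89 = 981.6359

981.6359 m/s^2


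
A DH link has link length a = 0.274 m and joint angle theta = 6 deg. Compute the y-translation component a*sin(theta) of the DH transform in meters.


a*sin(theta) = 0.274*sin(6 deg) = 0.0286

0.0286 m


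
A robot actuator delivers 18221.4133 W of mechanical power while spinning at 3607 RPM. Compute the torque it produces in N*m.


omega = 3607 * 2*pi/60 = 377.724157 rad/s
tau = P / omega = 18221.4133 / 377.724157 = 48.2400

48.2400 N*m


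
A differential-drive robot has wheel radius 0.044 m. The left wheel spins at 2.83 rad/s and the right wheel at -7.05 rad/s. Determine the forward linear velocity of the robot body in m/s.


v = r*(wR + wL)/2 = 0.044*(-7.05 + 2.83)/2 = -0.0928

-0.0928 m/s


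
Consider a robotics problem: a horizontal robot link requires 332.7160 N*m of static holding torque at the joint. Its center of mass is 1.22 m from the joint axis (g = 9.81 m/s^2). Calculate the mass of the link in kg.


m = tau / (g*L) = 332.7160 / (9.81 * 1.22) = 27.8000

27.8000 kg


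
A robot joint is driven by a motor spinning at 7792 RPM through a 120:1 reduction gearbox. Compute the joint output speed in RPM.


omega_joint = omega_motor / N = 7792 / 120 = 64.9333

64.9333 RPM


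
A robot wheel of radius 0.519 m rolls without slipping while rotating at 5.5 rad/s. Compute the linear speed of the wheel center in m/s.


v = omega * r = 5.5 * 0.519 = 2.8545

2.8545 m/s


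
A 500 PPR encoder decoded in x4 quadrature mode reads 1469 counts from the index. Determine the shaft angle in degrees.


angle = counts * 360 / (PPR*4) = 1469 * 360 / 2000 = 264.4200

264.4200 degrees


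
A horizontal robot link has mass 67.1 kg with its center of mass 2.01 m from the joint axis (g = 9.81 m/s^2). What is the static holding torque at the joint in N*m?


tau = m*g*L = 67.1 * 9.81 * 2.01 = 1323.0845

1323.0845 N*m


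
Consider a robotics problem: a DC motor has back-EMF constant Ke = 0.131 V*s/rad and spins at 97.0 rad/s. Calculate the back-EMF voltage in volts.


V_emf = Ke * omega = 0.131*97.0 = 12.7070

12.7070 V


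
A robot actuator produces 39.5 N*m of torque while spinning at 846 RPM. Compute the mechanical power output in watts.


omega = 846 * 2*pi/60 = 88.592913 rad/s
P = tau * omega = 39.5 * 88.592913 = 3499.4201

3499.4201 W


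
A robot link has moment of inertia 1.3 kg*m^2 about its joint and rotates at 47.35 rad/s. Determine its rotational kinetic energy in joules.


KE = (1/2)*I*omega^2 = 0.5*1.3*47.35^2 = 1457.3146

1457.3146 J


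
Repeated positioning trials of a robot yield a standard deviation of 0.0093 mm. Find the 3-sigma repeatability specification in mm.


repeatability = 3*sigma = 3*0.0093 = 0.0279

0.0279 mm


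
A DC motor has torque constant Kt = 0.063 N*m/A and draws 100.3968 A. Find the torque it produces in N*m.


tau = Kt * I = 0.063*100.3968 = 6.3250

6.3250 N*m


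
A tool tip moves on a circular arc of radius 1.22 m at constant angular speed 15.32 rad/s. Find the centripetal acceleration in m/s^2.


a_c = omega^2 * r = 15.32^2 * 1.22 = 286.3369

286.3369 m/s^2


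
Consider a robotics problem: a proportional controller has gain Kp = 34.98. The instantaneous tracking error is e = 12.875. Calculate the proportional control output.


u_P = Kp * e = 34.98 * 12.875 = 450.3675

450.3675


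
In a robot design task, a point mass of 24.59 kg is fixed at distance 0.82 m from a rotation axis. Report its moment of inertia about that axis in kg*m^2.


I = m*r^2 = 24.59*0.82^2 = 16.5343

16.5343 kg*m^2


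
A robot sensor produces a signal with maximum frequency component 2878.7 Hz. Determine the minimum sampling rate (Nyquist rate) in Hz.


f_s,min = 2*f_max = 2*2878.7 = 5757.4000

5757.4000 Hz


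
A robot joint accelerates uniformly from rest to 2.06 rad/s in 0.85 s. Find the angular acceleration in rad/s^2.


alpha = delta_omega / t = 2.06 / 0.85 = 2.4235

2.4235 rad/s^2


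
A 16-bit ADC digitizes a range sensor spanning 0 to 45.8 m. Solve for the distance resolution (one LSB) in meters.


res = range / 2^n = 45.8/2^16 = 45.8/65536 = 6.9885e-04

6.9885e-04 m


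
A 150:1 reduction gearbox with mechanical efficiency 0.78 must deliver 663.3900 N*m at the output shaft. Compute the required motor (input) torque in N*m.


tau_in = tau_out / (N * eta) = 663.3900 / (150 * 0.78) = 5.6700

5.6700 N*m


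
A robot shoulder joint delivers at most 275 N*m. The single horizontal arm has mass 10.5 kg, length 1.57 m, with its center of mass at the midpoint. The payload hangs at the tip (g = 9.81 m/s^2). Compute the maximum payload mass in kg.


tau_arm = m_arm*g*(L/2) = 10.5*9.81*1.57/2 = 80.8589 N*m
tau_payload = tau_max - tau_arm = 275 - 80.8589 = 194.1411
m_payload = tau_payload / (g*L) = 194.1411 / (9.81*1.57) = 12.6052

12.6052 kg


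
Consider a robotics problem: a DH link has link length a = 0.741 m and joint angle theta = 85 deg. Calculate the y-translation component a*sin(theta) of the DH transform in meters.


a*sin(theta) = 0.741*sin(85 deg) = 0.7382

0.7382 m


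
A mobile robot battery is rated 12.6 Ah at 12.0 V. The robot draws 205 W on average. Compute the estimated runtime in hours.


E = 12.6*12.0 = 151.2000 Wh
t = E/P = 151.2000/205 = 0.7376

0.7376 hours


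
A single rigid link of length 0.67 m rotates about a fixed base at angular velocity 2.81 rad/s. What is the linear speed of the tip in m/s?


v = L*omega = 0.67 * 2.81 = 1.8827

1.8827 m/s


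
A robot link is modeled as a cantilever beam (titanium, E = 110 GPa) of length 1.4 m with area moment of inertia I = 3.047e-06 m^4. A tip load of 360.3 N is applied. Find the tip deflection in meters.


delta = F*L^3/(3*E*I) = 360.3*1.4^3/(3*1.100e+11*3.047e-06)
      = 988.6632/1005510 = 9.8325e-04

9.8325e-04 m


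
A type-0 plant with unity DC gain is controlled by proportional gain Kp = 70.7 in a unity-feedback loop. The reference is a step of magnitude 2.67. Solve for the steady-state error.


e_ss = R/(1 + Kp) = 2.67/(1 + 70.7) = 2.67/71.7000 = 0.0372

0.0372


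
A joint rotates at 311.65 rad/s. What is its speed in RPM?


RPM = 311.65 * 60/(2*pi) = 2976.0383

2976.0383 RPM


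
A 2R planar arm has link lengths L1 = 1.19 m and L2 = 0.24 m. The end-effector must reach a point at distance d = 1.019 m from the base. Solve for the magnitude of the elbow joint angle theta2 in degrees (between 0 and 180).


cos(th2) = (d^2 - L1^2 - L2^2)/(2*L1*L2) = (1.019^2 - 1.19^2 - 0.24^2)/(2*1.19*0.24) = -0.76214811
th2 = acos(-0.76214811) = 139.6539 deg

139.6539 degrees


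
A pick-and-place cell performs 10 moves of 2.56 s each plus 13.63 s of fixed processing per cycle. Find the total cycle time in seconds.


T = 10*2.56 + 13.63 = 39.2300

39.2300 s


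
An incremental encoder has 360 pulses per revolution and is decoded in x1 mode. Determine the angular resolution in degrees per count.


resolution = 360 / (PPR * 1) = 360 / 360 = 1.0000

1.0000 degrees


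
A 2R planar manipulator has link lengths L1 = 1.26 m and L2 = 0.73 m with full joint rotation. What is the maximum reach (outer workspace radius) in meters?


r_max = L1 + L2 = 1.26 + 0.73 = 1.9900

1.9900 m


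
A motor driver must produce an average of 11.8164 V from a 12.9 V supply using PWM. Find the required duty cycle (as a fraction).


D = V_avg/V_supply = 11.8164/12.9 = 0.9160

0.9160


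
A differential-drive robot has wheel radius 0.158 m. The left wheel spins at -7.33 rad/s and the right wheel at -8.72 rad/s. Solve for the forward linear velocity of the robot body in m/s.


v = r*(wR + wL)/2 = 0.158*(-8.72 + -7.33)/2 = -1.2680

-1.2680 m/s


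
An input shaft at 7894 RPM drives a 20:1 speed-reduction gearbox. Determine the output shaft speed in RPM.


omega_out = omega_in / N = 7894 / 20 = 394.7000

394.7000 RPM


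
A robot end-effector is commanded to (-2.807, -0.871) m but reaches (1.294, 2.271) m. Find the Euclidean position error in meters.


dx = 1.294 - (-2.807) = 4.1010, dy = 2.271 - (-0.871) = 3.1420
err = sqrt(16.818201 + 9.872164) = 5.1663

5.1663 m


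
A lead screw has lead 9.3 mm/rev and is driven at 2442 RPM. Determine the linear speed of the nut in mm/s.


v = lead * (RPM/60) = 9.3*2442/60 = 378.5100

378.5100 mm/s


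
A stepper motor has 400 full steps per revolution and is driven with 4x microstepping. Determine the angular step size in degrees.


step = 360/(400*4) = 360/1600 = 0.2250

0.2250 degrees


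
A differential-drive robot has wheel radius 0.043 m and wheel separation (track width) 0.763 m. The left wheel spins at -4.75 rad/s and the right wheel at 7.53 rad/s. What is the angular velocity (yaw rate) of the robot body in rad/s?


omega = r*(wR - wL)/L = 0.043*(7.53 - (-4.75))/0.763 = 0.6921

0.6921 rad/s


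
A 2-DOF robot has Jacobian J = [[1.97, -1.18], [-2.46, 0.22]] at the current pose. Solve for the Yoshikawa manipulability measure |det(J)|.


det(J) = 1.97*0.22 - (-1.18)*(-2.46) = -2.4694
|det(J)| = 2.4694

2.4694


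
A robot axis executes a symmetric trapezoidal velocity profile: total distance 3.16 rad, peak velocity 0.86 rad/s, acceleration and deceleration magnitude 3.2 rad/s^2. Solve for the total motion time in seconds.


t_acc = v/a = 0.86/3.2 = 0.268750 s
d_acc = v^2/(2a) = 0.115562 rad (each ramp)
d_cruise = 3.16 - 2*0.115562 = 2.928876 rad
t_cruise = 2.928876/0.86 = 3.405670 s
t_total = 2*0.268750 + 3.405670 = 3.9432

3.9432 s


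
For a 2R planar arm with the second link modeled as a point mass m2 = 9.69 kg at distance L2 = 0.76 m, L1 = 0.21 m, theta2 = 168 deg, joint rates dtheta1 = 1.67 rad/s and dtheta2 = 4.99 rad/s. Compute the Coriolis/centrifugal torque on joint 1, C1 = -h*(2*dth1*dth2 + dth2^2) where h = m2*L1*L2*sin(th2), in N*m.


h = m2*L1*L2*sin(th2) = 9.69*0.21*0.76*sin(168 deg) = 0.321540
C1 = -h*(2*1.67*4.99 + 4.99^2) = -0.321540*41.5667 = -13.3654

-13.3654 N*m


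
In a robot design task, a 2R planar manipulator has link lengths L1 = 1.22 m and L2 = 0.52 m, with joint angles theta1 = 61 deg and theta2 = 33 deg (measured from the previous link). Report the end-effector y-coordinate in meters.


y = L1*sin(th1) + L2*sin(th1+th2) = 1.22*sin(61 deg) + 0.52*sin(94 deg) = 1.5858

1.5858 m


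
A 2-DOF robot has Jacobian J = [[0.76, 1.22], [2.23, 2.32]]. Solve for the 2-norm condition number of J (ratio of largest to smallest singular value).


JJ^T eigenvalues: trace(JJ^T) = 12.4213, det(JJ^T) = det(J)^2 = 0.91661476
s_max^2 = (12.4213 + sqrt(150.62223465))/2 = 12.34706252
s_min^2 = (12.4213 - sqrt(150.62223465))/2 = 0.07423748
kappa = s_max/s_min = sqrt(12.34706252/0.07423748) = 12.8965

12.8965


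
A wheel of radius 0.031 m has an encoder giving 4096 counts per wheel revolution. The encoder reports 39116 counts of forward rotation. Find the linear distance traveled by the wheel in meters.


revs = 39116/4096 = 9.549805
d = revs * 2*pi*r = 9.549805 * 2*pi*0.031 = 1.8601

1.8601 m


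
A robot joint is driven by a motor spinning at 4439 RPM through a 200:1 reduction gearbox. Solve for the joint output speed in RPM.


omega_joint = omega_motor / N = 4439 / 200 = 22.1950

22.1950 RPM


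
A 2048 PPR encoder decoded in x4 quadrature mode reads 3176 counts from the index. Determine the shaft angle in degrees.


angle = counts * 360 / (PPR*4) = 3176 * 360 / 8192 = 139.5703

139.5703 degrees


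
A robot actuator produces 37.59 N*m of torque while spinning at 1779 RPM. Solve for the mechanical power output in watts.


omega = 1779 * 2*pi/60 = 186.296444 rad/s
P = tau * omega = 37.59 * 186.296444 = 7002.8833

7002.8833 W


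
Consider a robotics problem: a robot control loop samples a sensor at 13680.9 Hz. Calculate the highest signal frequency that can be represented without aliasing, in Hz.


f_max = f_s/2 = 13680.9/2 = 6840.4500

6840.4500 Hz


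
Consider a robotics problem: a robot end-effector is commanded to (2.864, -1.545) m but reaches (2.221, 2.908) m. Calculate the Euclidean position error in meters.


dx = 2.221 - (2.864) = -0.6430, dy = 2.908 - (-1.545) = 4.4530
err = sqrt(0.413449 + 19.829209) = 4.4992

4.4992 m


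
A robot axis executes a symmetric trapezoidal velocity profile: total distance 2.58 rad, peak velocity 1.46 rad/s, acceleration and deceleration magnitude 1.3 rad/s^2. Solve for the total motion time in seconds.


t_acc = v/a = 1.46/1.3 = 1.123077 s
d_acc = v^2/(2a) = 0.819846 rad (each ramp)
d_cruise = 2.58 - 2*0.819846 = 0.940308 rad
t_cruise = 0.940308/1.46 = 0.644047 s
t_total = 2*1.123077 + 0.644047 = 2.8902

2.8902 s


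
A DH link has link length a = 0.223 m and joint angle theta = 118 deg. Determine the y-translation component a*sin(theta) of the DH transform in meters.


a*sin(theta) = 0.223*sin(118 deg) = 0.1969

0.1969 m


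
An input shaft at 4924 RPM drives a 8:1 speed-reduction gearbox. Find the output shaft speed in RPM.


omega_out = omega_in / N = 4924 / 8 = 615.5000

615.5000 RPM


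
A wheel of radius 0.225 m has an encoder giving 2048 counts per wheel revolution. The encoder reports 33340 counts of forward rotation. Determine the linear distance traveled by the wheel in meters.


revs = 33340/2048 = 16.279297
d = revs * 2*pi*r = 16.279297 * 2*pi*0.225 = 23.0143

23.0143 m


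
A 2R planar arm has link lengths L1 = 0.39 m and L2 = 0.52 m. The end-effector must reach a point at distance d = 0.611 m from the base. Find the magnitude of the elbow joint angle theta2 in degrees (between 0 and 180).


cos(th2) = (d^2 - L1^2 - L2^2)/(2*L1*L2) = (0.611^2 - 0.39^2 - 0.52^2)/(2*0.39*0.52) = -0.12125000
th2 = acos(-0.12125000) = 96.9642 deg

96.9642 degrees


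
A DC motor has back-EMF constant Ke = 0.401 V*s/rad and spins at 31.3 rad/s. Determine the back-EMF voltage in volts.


V_emf = Ke * omega = 0.401*31.3 = 12.5513

12.5513 V


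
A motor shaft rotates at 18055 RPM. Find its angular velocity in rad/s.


omega = 18055 * 2*pi/60 = 1890.7152

1890.7152 rad/s


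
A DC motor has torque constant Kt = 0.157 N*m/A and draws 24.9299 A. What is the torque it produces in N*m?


tau = Kt * I = 0.157*24.9299 = 3.9140

3.9140 N*m


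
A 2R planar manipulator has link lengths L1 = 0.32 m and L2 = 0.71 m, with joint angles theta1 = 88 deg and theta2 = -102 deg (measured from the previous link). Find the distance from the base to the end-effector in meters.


x = L1*cos(th1) + L2*cos(th1+th2) = 0.700078
y = L1*sin(th1) + L2*sin(th1+th2) = 0.148041
d = sqrt(x^2 + y^2) = sqrt(0.490109 + 0.021916) = 0.7156

0.7156 m


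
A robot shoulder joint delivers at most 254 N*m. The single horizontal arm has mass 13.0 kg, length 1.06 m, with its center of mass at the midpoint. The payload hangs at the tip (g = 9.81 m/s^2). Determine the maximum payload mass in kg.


tau_arm = m_arm*g*(L/2) = 13.0*9.81*1.06/2 = 67.5909 N*m
tau_payload = tau_max - tau_arm = 254 - 67.5909 = 186.4091
m_payload = tau_payload / (g*L) = 186.4091 / (9.81*1.06) = 17.9264

17.9264 kg


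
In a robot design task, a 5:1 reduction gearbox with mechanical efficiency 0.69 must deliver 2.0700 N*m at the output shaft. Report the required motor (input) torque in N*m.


tau_in = tau_out / (N * eta) = 2.0700 / (5 * 0.69) = 0.6000

0.6000 N*m


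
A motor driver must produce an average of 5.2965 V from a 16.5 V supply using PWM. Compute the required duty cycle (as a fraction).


D = V_avg/V_supply = 5.2965/16.5 = 0.3210

0.3210


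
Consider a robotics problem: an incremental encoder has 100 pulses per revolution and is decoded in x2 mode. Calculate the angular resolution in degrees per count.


resolution = 360 / (PPR * 2) = 360 / 200 = 1.8000

1.8000 degrees


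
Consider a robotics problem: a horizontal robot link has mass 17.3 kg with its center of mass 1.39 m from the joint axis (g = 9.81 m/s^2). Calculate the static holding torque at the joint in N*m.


tau = m*g*L = 17.3 * 9.81 * 1.39 = 235.9011

235.9011 N*m


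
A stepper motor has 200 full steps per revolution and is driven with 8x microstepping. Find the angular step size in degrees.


step = 360/(200*8) = 360/1600 = 0.2250

0.2250 degrees


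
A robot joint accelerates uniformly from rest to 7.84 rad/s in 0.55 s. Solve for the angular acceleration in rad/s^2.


alpha = delta_omega / t = 7.84 / 0.55 = 14.2545

14.2545 rad/s^2


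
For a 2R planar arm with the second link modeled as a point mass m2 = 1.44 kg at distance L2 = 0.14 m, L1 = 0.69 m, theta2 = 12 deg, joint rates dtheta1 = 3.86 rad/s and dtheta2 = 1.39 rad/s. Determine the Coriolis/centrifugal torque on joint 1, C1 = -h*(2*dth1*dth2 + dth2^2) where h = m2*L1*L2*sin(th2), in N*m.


h = m2*L1*L2*sin(th2) = 1.44*0.69*0.14*sin(12 deg) = 0.028921
C1 = -h*(2*3.86*1.39 + 1.39^2) = -0.028921*12.6629 = -0.3662

-0.3662 N*m


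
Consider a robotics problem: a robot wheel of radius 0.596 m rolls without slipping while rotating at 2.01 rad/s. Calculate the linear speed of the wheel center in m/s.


v = omega * r = 2.01 * 0.596 = 1.1980

1.1980 m/s


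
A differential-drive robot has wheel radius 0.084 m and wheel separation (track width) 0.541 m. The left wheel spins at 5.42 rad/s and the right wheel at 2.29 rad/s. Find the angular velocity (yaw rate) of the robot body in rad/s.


omega = r*(wR - wL)/L = 0.084*(2.29 - (5.42))/0.541 = -0.4860

-0.4860 rad/s


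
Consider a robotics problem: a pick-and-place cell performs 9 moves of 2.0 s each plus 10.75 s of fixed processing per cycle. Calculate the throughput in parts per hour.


T_cycle = 9*2.0 + 10.75 = 28.7500 s
rate = 3600/T = 125.2174

125.2174 parts/hour


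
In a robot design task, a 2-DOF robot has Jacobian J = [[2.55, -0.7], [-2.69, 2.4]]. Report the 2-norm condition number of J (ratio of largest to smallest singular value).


JJ^T eigenvalues: trace(JJ^T) = 19.9886, det(JJ^T) = det(J)^2 = 17.95216900
s_max^2 = (19.9886 + sqrt(327.73545396))/2 = 19.04603262
s_min^2 = (19.9886 - sqrt(327.73545396))/2 = 0.94256738
kappa = s_max/s_min = sqrt(19.04603262/0.94256738) = 4.4952

4.4952


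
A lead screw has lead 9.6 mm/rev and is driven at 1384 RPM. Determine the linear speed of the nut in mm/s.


v = lead * (RPM/60) = 9.6*1384/60 = 221.4400

221.4400 mm/s


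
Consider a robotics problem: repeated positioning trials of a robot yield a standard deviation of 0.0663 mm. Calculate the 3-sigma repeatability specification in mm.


repeatability = 3*sigma = 3*0.0663 = 0.1989

0.1989 mm


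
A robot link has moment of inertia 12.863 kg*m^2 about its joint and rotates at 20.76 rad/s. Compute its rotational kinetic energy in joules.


KE = (1/2)*I*omega^2 = 0.5*12.863*20.76^2 = 2771.8324

2771.8324 J
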